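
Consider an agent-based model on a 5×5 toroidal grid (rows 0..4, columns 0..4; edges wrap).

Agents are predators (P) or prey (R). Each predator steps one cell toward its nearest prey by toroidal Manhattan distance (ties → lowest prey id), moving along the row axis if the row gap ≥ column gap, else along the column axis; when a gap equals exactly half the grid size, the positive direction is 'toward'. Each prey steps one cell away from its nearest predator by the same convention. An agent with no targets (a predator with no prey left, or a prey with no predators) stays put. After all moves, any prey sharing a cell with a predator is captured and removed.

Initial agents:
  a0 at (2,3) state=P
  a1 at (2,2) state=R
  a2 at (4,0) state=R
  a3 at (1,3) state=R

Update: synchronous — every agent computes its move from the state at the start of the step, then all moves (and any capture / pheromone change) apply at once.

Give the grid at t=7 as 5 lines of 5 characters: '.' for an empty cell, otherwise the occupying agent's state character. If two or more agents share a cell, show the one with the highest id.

t=1: a0@(2,2):P a1@(2,1):R a2@(0,0):R a3@(0,3):R
t=2: a0@(2,1):P a1@(2,0):R a2@(4,0):R a3@(4,3):R
t=3: a0@(2,0):P a1@(2,4):R a2@(0,0):R a3@(0,3):R
t=4: a0@(2,4):P a1@(2,3):R a2@(4,0):R a3@(4,3):R
t=5: a0@(2,3):P a1@(2,2):R a2@(0,0):R a3@(0,3):R
t=6: a0@(2,2):P a1@(2,1):R a2@(4,0):R a3@(4,3):R
t=7: a0@(2,1):P a1@(2,0):R a2@(0,0):R a3@(0,3):R

R..R.
.....
RP...
.....
.....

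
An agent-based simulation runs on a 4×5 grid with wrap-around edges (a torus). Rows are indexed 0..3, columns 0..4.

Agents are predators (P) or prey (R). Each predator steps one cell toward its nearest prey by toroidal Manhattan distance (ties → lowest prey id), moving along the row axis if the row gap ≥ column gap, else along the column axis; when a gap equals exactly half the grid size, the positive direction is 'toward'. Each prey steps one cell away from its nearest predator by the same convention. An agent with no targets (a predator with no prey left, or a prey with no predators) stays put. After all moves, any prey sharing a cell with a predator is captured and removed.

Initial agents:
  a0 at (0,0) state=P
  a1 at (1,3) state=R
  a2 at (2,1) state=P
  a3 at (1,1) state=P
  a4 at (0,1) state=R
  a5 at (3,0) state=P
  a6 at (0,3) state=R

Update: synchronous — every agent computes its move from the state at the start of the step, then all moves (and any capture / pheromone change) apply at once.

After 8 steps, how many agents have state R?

3

t=1: a0@(0,1):P a1@(1,4):R a2@(3,1):P a3@(0,1):P a4@(0,2):R a5@(0,0):P a6@(0,2):R
t=2: a0@(0,2):P a1@(2,4):R a2@(0,1):P a3@(0,2):P a4@(0,3):R a5@(1,0):P a6@(0,3):R
t=3: a0@(0,3):P a1@(3,4):R a2@(0,2):P a3@(0,3):P a4@(0,4):R a5@(2,0):P a6@(0,4):R
t=4: a0@(0,4):P a1@(2,4):R a2@(0,3):P a3@(0,4):P a4@(0,0):R a5@(3,0):P a6@(0,0):R
t=5: a0@(0,0):P a1@(1,4):R a2@(0,4):P a3@(0,0):P a4@(0,1):R a5@(0,0):P a6@(0,1):R
t=6: a0@(0,1):P a1@(2,4):R a2@(1,4):P a3@(0,1):P a4@(0,2):R a5@(0,1):P a6@(0,2):R
t=7: a0@(0,2):P a1@(3,4):R a2@(2,4):P a3@(0,2):P a4@(0,3):R a5@(0,2):P a6@(0,3):R
t=8: a0@(0,3):P a1@(0,4):R a2@(3,4):P a3@(0,3):P a4@(0,4):R a5@(0,3):P a6@(0,4):R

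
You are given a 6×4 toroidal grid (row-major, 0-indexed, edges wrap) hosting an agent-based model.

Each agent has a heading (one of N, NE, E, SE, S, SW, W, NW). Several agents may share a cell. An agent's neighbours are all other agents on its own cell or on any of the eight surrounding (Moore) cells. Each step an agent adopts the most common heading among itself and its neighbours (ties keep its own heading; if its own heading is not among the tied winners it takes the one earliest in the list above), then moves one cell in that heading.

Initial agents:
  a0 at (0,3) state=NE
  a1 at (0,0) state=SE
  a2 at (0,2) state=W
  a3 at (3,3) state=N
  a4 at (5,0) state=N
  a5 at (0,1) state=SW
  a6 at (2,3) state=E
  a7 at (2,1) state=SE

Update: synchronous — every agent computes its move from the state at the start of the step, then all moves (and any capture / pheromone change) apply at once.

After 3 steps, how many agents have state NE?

t=1: a0@(5,0):NE a1@(1,1):SE a2@(0,1):W a3@(2,3):N a4@(4,0):N a5@(1,0):SW a6@(2,0):E a7@(3,2):SE
t=2: a0@(4,1):NE a1@(2,2):SE a2@(0,0):W a3@(1,3):N a4@(3,0):N a5@(2,3):SW a6@(2,1):E a7@(4,3):SE
t=3: a0@(3,2):NE a1@(3,3):SE a2@(0,3):W a3@(0,3):N a4@(2,0):N a5@(1,3):N a6@(2,2):E a7@(5,0):SE

1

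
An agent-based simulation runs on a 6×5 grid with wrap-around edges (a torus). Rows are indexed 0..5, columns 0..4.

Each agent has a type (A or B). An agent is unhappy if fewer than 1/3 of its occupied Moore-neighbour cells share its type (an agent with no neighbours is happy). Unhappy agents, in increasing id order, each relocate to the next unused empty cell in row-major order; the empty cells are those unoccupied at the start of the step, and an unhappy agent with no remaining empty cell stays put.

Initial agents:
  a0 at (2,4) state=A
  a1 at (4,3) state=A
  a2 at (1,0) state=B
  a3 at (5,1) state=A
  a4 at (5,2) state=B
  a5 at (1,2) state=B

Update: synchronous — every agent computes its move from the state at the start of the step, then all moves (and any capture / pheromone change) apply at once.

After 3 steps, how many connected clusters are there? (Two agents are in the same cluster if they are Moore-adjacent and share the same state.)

t=1: a0@(0,0):A a1@(0,1):A a2@(0,2):B a3@(0,3):A a4@(0,4):B a5@(1,2):B
t=2: a0@(0,0):A a1@(0,1):A a2@(0,2):B a3@(1,0):A a4@(1,1):B a5@(1,2):B
t=3: (unchanged — steady state)

2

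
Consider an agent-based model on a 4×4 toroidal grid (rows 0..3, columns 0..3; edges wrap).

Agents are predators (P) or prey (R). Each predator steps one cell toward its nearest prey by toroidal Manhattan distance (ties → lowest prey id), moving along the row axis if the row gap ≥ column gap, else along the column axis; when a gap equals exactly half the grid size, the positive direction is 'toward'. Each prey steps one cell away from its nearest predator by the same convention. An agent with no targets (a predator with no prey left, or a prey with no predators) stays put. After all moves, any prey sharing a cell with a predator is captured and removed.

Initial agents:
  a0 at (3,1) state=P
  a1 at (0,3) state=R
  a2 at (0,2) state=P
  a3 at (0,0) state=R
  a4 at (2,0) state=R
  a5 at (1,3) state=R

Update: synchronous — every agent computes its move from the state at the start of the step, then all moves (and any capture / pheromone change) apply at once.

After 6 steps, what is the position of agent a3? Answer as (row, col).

(2, 0)

t=1: a0@(0,1):P a1@(0,0):R a2@(0,3):P a3@(1,0):R a4@(1,0):R a5@(2,3):R
t=2: a0@(0,0):P a1@(0,3):R a2@(0,0):P a3@(2,0):R a4@(2,0):R a5@(1,3):R
t=3: a0@(0,3):P a1@(0,2):R a2@(0,3):P a3@(1,0):R a4@(1,0):R a5@(2,3):R
t=4: a0@(0,2):P a1@(0,1):R a2@(0,2):P a3@(2,0):R a4@(2,0):R a5@(1,3):R
t=5: a0@(0,1):P a1@(0,0):R a2@(0,1):P a3@(1,0):R a4@(1,0):R a5@(2,3):R
t=6: a0@(0,0):P a1@(0,3):R a2@(0,0):P a3@(2,0):R a4@(2,0):R a5@(1,3):R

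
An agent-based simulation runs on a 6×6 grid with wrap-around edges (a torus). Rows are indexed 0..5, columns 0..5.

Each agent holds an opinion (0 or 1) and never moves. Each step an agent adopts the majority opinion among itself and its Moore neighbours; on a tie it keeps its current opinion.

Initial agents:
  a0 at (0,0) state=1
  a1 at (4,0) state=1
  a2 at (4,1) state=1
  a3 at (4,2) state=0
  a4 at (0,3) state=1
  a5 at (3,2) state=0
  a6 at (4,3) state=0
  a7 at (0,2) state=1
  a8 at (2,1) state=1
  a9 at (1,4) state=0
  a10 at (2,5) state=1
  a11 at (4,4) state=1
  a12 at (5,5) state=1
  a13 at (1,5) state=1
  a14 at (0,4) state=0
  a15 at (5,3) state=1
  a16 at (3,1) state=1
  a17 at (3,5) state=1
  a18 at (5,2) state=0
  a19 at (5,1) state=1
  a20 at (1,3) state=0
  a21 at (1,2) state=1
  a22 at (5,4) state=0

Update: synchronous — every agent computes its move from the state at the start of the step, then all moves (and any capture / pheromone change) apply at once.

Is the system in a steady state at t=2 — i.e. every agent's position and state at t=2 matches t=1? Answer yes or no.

no

t=1: a0@(0,0):1 a1@(4,0):1 a2@(4,1):1 a3@(4,2):0 a4@(0,3):0 a5@(3,2):0 a6@(4,3):0 a7@(0,2):1 a8@(2,1):1 a9@(1,4):0 a10@(2,5):1 a11@(4,4):1 a12@(5,5):1 a13@(1,5):1 a14@(0,4):0 a15@(5,3):0 a16@(3,1):1 a17@(3,5):1 a18@(5,2):1 a19@(5,1):1 a20@(1,3):0 a21@(1,2):1 a22@(5,4):1
t=2: a0@(0,0):1 a1@(4,0):1 a2@(4,1):1 a3@(4,2):0 a4@(0,3):0 a5@(3,2):0 a6@(4,3):0 a7@(0,2):1 a8@(2,1):1 a9@(1,4):0 a10@(2,5):1 a11@(4,4):1 a12@(5,5):1 a13@(1,5):1 a14@(0,4):0 a15@(5,3):0 a16@(3,1):1 a17@(3,5):1 a18@(5,2):1 a19@(5,1):1 a20@(1,3):0 a21@(1,2):1 a22@(5,4):0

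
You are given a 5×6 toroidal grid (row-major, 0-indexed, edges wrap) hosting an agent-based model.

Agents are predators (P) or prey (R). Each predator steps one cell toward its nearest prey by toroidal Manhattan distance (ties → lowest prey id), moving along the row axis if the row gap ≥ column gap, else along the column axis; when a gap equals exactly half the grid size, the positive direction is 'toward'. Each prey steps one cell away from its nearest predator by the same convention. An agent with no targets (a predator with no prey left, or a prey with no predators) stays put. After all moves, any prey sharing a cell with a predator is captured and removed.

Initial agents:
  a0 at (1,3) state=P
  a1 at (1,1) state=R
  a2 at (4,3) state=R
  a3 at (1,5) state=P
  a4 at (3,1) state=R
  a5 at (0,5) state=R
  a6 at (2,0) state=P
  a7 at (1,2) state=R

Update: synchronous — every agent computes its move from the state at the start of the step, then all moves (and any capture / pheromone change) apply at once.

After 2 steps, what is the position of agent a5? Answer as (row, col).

t=1: a0@(1,2):P a2@(3,3):R a3@(0,5):P a4@(4,1):R a5@(4,5):R a6@(1,0):P a7@(1,1):R
t=2: a0@(1,1):P a2@(4,3):R a3@(4,5):P a4@(3,1):R a5@(3,5):R a6@(1,1):P a7@(1,0):R

(3, 5)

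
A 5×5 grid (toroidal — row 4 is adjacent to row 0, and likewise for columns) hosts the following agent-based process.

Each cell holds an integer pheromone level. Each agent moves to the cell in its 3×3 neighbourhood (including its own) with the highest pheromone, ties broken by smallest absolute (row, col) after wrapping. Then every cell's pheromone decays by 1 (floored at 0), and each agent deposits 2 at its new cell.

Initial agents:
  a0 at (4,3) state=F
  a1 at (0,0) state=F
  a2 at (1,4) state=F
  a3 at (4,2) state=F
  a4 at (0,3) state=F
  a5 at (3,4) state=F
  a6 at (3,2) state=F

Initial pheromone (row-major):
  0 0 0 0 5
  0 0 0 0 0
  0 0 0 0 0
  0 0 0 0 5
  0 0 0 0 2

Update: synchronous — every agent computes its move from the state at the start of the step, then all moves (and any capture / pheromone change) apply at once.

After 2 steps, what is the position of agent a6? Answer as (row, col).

t=1: a0@(0,4) a1@(0,4) a2@(0,4) a3@(0,1) a4@(0,4) a5@(3,4) a6@(2,1) | pheromone: 0 2 0 0 12 / 0 0 0 0 0 / 0 2 0 0 0 / 0 0 0 0 6 / 0 0 0 0 1
t=2: a0@(0,4) a1@(0,4) a2@(0,4) a3@(0,1) a4@(0,4) a5@(3,4) a6@(2,1) | pheromone: 0 3 0 0 19 / 0 0 0 0 0 / 0 3 0 0 0 / 0 0 0 0 7 / 0 0 0 0 0

(2, 1)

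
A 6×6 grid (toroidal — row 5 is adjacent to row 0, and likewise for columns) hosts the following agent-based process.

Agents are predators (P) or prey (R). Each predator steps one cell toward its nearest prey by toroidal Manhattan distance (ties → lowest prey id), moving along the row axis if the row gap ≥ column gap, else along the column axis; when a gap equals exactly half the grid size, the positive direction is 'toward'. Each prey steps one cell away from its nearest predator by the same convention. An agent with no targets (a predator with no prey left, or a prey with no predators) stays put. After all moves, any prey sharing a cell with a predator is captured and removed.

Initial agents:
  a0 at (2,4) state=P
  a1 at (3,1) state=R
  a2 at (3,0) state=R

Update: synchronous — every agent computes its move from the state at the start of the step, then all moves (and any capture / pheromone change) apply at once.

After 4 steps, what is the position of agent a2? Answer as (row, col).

t=1: a0@(2,5):P a1@(3,0):R a2@(3,1):R
t=2: a0@(3,5):P a1@(4,0):R a2@(3,2):R
t=3: a0@(4,5):P a1@(5,0):R a2@(3,1):R
t=4: a0@(5,5):P a1@(0,0):R a2@(3,2):R

(3, 2)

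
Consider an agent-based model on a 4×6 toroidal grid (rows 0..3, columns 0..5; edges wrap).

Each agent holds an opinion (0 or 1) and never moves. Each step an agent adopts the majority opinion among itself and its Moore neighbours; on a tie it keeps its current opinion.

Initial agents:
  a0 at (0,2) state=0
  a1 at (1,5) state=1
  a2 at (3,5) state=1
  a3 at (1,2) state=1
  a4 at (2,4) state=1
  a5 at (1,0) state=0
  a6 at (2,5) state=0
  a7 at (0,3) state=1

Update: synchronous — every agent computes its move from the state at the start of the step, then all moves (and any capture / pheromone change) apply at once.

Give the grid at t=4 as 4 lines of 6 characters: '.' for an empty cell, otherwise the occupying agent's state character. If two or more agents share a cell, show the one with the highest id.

t=1: a0@(0,2):1 a1@(1,5):1 a2@(3,5):1 a3@(1,2):1 a4@(2,4):1 a5@(1,0):0 a6@(2,5):1 a7@(0,3):1
t=2: a0@(0,2):1 a1@(1,5):1 a2@(3,5):1 a3@(1,2):1 a4@(2,4):1 a5@(1,0):1 a6@(2,5):1 a7@(0,3):1
t=3: (unchanged — steady state)

..11..
1.1..1
....11
.....1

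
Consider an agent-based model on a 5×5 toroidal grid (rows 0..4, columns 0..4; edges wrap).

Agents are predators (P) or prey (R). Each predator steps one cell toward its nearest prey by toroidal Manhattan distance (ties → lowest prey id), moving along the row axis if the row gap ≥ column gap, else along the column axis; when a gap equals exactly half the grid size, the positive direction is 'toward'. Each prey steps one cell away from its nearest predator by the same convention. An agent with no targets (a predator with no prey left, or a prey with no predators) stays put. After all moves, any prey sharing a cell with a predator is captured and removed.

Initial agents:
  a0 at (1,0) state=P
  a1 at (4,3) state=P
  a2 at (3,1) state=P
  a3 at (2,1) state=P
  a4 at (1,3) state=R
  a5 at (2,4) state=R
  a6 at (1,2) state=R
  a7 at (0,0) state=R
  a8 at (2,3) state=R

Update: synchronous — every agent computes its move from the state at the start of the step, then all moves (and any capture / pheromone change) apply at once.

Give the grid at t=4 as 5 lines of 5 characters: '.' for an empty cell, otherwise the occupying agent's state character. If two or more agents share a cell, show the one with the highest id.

.....
.....
.....
.RPP.
...P.

t=1: a0@(0,0):P a1@(0,3):P a2@(3,0):P a3@(2,0):P a4@(1,2):R a5@(3,4):R a6@(1,3):R a7@(4,0):R a8@(1,3):R
t=2: a0@(4,0):P a1@(1,3):P a2@(3,4):P a3@(3,0):P a4@(2,2):R a5@(3,3):R a6@(2,3):R a8@(2,3):R
t=3: a0@(4,4):P a1@(2,3):P a2@(3,3):P a3@(3,4):P a4@(3,2):R a5@(3,2):R
t=4: a0@(4,3):P a1@(3,3):P a2@(3,2):P a3@(3,3):P a4@(3,1):R a5@(3,1):R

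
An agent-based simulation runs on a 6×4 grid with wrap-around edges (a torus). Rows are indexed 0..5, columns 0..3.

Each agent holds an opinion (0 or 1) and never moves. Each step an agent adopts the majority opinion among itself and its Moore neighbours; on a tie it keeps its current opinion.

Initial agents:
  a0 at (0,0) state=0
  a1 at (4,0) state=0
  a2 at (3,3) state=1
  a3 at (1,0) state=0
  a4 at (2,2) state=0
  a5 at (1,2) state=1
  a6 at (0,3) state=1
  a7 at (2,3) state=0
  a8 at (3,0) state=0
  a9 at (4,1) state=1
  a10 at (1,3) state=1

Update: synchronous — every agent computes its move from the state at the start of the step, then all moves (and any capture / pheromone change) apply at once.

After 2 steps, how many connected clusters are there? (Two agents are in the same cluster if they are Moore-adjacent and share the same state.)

2

t=1: a0@(0,0):0 a1@(4,0):0 a2@(3,3):0 a3@(1,0):0 a4@(2,2):1 a5@(1,2):1 a6@(0,3):1 a7@(2,3):0 a8@(3,0):0 a9@(4,1):0 a10@(1,3):0
t=2: a0@(0,0):0 a1@(4,0):0 a2@(3,3):0 a3@(1,0):0 a4@(2,2):0 a5@(1,2):1 a6@(0,3):0 a7@(2,3):0 a8@(3,0):0 a9@(4,1):0 a10@(1,3):0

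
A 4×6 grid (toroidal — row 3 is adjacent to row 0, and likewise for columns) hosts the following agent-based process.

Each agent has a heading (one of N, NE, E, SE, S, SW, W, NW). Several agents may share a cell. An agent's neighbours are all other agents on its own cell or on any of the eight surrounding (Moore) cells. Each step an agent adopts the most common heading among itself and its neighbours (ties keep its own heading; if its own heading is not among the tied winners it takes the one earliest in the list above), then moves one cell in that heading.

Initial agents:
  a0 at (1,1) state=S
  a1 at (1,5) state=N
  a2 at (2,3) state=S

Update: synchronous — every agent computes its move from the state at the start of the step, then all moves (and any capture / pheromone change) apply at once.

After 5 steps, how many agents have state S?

t=1: a0@(2,1):S a1@(0,5):N a2@(3,3):S
t=2: a0@(3,1):S a1@(3,5):N a2@(0,3):S
t=3: a0@(0,1):S a1@(2,5):N a2@(1,3):S
t=4: a0@(1,1):S a1@(1,5):N a2@(2,3):S
t=5: a0@(2,1):S a1@(0,5):N a2@(3,3):S

2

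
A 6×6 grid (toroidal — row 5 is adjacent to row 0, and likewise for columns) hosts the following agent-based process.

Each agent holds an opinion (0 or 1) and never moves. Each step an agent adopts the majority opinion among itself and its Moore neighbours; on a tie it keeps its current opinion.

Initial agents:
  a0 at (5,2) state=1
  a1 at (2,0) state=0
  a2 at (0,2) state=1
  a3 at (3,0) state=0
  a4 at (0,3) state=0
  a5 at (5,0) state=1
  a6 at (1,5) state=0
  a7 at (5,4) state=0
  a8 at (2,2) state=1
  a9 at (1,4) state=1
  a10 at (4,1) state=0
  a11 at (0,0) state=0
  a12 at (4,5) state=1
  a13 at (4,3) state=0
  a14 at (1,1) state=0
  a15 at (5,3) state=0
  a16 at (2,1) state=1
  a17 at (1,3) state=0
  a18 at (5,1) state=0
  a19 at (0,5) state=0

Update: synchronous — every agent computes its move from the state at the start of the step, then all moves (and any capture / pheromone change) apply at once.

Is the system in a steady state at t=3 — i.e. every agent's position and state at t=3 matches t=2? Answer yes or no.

no

t=1: a0@(5,2):0 a1@(2,0):0 a2@(0,2):0 a3@(3,0):0 a4@(0,3):0 a5@(5,0):0 a6@(1,5):0 a7@(5,4):0 a8@(2,2):1 a9@(1,4):0 a10@(4,1):0 a11@(0,0):0 a12@(4,5):1 a13@(4,3):0 a14@(1,1):0 a15@(5,3):0 a16@(2,1):0 a17@(1,3):1 a18@(5,1):0 a19@(0,5):0
t=2: a0@(5,2):0 a1@(2,0):0 a2@(0,2):0 a3@(3,0):0 a4@(0,3):0 a5@(5,0):0 a6@(1,5):0 a7@(5,4):0 a8@(2,2):1 a9@(1,4):0 a10@(4,1):0 a11@(0,0):0 a12@(4,5):0 a13@(4,3):0 a14@(1,1):0 a15@(5,3):0 a16@(2,1):0 a17@(1,3):0 a18@(5,1):0 a19@(0,5):0
t=3: a0@(5,2):0 a1@(2,0):0 a2@(0,2):0 a3@(3,0):0 a4@(0,3):0 a5@(5,0):0 a6@(1,5):0 a7@(5,4):0 a8@(2,2):0 a9@(1,4):0 a10@(4,1):0 a11@(0,0):0 a12@(4,5):0 a13@(4,3):0 a14@(1,1):0 a15@(5,3):0 a16@(2,1):0 a17@(1,3):0 a18@(5,1):0 a19@(0,5):0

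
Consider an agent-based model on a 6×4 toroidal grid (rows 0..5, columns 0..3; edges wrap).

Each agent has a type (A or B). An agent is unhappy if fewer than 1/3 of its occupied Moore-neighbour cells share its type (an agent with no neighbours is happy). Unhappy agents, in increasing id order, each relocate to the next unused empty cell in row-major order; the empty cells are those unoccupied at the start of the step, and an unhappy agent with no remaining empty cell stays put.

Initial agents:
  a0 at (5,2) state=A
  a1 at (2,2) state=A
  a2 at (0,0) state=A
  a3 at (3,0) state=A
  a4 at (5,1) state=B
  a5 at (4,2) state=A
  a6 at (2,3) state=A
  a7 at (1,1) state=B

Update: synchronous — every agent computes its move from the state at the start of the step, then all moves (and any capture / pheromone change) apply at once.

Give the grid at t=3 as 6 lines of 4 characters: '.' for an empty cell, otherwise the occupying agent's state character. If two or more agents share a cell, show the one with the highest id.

.ABB
....
..AA
A...
..A.
..A.

t=1: a0@(5,2):A a1@(2,2):A a2@(0,1):A a3@(3,0):A a4@(0,2):B a5@(4,2):A a6@(2,3):A a7@(0,3):B
t=2: (unchanged — steady state)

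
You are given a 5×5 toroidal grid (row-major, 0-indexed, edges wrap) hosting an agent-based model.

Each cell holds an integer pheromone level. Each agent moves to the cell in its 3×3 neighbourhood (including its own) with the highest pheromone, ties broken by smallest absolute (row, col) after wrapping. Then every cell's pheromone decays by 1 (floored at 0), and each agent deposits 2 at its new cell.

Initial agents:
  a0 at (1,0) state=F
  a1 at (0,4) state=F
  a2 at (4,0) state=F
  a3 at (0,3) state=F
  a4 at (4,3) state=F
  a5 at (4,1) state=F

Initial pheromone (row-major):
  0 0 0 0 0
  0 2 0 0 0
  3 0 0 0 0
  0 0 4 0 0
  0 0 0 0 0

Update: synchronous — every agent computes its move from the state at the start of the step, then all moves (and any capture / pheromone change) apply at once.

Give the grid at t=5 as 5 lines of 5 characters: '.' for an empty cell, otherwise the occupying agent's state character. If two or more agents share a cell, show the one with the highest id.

F.F..
.....
F....
..F..
.....

t=1: a0@(2,0) a1@(0,0) a2@(0,0) a3@(0,2) a4@(3,2) a5@(3,2) | pheromone: 4 0 2 0 0 / 0 1 0 0 0 / 4 0 0 0 0 / 0 0 7 0 0 / 0 0 0 0 0
t=2: a0@(2,0) a1@(0,0) a2@(0,0) a3@(0,2) a4@(3,2) a5@(3,2) | pheromone: 7 0 3 0 0 / 0 0 0 0 0 / 5 0 0 0 0 / 0 0 10 0 0 / 0 0 0 0 0
t=3: a0@(2,0) a1@(0,0) a2@(0,0) a3@(0,2) a4@(3,2) a5@(3,2) | pheromone: 10 0 4 0 0 / 0 0 0 0 0 / 6 0 0 0 0 / 0 0 13 0 0 / 0 0 0 0 0
t=4: a0@(2,0) a1@(0,0) a2@(0,0) a3@(0,2) a4@(3,2) a5@(3,2) | pheromone: 13 0 5 0 0 / 0 0 0 0 0 / 7 0 0 0 0 / 0 0 16 0 0 / 0 0 0 0 0
t=5: a0@(2,0) a1@(0,0) a2@(0,0) a3@(0,2) a4@(3,2) a5@(3,2) | pheromone: 16 0 6 0 0 / 0 0 0 0 0 / 8 0 0 0 0 / 0 0 19 0 0 / 0 0 0 0 0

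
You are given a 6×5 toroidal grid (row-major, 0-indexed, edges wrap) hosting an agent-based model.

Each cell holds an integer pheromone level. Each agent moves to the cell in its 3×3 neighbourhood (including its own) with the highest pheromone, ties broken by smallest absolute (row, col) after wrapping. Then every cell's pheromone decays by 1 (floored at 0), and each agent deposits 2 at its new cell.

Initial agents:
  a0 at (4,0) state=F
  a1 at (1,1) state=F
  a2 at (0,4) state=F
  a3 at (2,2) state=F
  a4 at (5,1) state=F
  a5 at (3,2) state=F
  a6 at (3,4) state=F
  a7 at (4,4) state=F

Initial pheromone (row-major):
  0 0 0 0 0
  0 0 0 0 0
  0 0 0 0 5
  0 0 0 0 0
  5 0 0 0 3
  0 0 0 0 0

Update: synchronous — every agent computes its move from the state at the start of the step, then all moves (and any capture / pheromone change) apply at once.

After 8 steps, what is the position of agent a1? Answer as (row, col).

(0, 0)

t=1: a0@(4,0) a1@(0,0) a2@(0,0) a3@(1,1) a4@(4,0) a5@(2,1) a6@(2,4) a7@(4,0) | pheromone: 4 0 0 0 0 / 0 2 0 0 0 / 0 2 0 0 6 / 0 0 0 0 0 / 10 0 0 0 2 / 0 0 0 0 0
t=2: a0@(4,0) a1@(0,0) a2@(0,0) a3@(0,0) a4@(4,0) a5@(1,1) a6@(2,4) a7@(4,0) | pheromone: 9 0 0 0 0 / 0 3 0 0 0 / 0 1 0 0 7 / 0 0 0 0 0 / 15 0 0 0 1 / 0 0 0 0 0
t=3: a0@(4,0) a1@(0,0) a2@(0,0) a3@(0,0) a4@(4,0) a5@(0,0) a6@(2,4) a7@(4,0) | pheromone: 16 0 0 0 0 / 0 2 0 0 0 / 0 0 0 0 8 / 0 0 0 0 0 / 20 0 0 0 0 / 0 0 0 0 0
t=4: a0@(4,0) a1@(0,0) a2@(0,0) a3@(0,0) a4@(4,0) a5@(0,0) a6@(2,4) a7@(4,0) | pheromone: 23 0 0 0 0 / 0 1 0 0 0 / 0 0 0 0 9 / 0 0 0 0 0 / 25 0 0 0 0 / 0 0 0 0 0
t=5: a0@(4,0) a1@(0,0) a2@(0,0) a3@(0,0) a4@(4,0) a5@(0,0) a6@(2,4) a7@(4,0) | pheromone: 30 0 0 0 0 / 0 0 0 0 0 / 0 0 0 0 10 / 0 0 0 0 0 / 30 0 0 0 0 / 0 0 0 0 0
t=6: a0@(4,0) a1@(0,0) a2@(0,0) a3@(0,0) a4@(4,0) a5@(0,0) a6@(2,4) a7@(4,0) | pheromone: 37 0 0 0 0 / 0 0 0 0 0 / 0 0 0 0 11 / 0 0 0 0 0 / 35 0 0 0 0 / 0 0 0 0 0
t=7: a0@(4,0) a1@(0,0) a2@(0,0) a3@(0,0) a4@(4,0) a5@(0,0) a6@(2,4) a7@(4,0) | pheromone: 44 0 0 0 0 / 0 0 0 0 0 / 0 0 0 0 12 / 0 0 0 0 0 / 40 0 0 0 0 / 0 0 0 0 0
t=8: a0@(4,0) a1@(0,0) a2@(0,0) a3@(0,0) a4@(4,0) a5@(0,0) a6@(2,4) a7@(4,0) | pheromone: 51 0 0 0 0 / 0 0 0 0 0 / 0 0 0 0 13 / 0 0 0 0 0 / 45 0 0 0 0 / 0 0 0 0 0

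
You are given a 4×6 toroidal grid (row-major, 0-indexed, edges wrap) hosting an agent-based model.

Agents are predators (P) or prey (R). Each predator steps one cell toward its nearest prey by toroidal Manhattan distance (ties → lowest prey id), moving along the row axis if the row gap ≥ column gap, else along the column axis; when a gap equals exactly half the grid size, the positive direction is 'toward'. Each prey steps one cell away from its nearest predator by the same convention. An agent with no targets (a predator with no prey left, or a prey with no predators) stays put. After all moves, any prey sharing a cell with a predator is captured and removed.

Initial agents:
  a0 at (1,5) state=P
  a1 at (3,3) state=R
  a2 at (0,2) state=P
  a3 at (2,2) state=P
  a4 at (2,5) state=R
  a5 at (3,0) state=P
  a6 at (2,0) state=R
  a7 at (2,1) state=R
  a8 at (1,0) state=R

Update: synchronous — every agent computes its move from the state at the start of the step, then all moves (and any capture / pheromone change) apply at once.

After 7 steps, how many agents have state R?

2

t=1: a0@(2,5):P a1@(2,3):R a2@(3,2):P a3@(2,1):P a4@(3,5):R a5@(2,0):P a6@(1,0):R a8@(1,1):R
t=2: a0@(3,5):P a2@(2,2):P a3@(1,1):P a4@(0,5):R a5@(1,0):P a6@(0,0):R a8@(0,1):R
t=3: a0@(0,5):P a2@(3,2):P a3@(0,1):P a4@(1,5):R a5@(0,0):P a6@(3,0):R a8@(3,1):R
t=4: a0@(1,5):P a2@(3,1):P a3@(3,1):P a4@(2,5):R a5@(3,0):P a6@(2,0):R
t=5: a0@(2,5):P a2@(2,1):P a3@(2,1):P a4@(3,5):R a5@(2,0):P a6@(1,0):R
t=6: a0@(3,5):P a2@(1,1):P a3@(1,1):P a4@(0,5):R a5@(1,0):P a6@(0,0):R
t=7: a0@(0,5):P a2@(0,1):P a3@(0,1):P a4@(1,5):R a5@(0,0):P a6@(3,0):R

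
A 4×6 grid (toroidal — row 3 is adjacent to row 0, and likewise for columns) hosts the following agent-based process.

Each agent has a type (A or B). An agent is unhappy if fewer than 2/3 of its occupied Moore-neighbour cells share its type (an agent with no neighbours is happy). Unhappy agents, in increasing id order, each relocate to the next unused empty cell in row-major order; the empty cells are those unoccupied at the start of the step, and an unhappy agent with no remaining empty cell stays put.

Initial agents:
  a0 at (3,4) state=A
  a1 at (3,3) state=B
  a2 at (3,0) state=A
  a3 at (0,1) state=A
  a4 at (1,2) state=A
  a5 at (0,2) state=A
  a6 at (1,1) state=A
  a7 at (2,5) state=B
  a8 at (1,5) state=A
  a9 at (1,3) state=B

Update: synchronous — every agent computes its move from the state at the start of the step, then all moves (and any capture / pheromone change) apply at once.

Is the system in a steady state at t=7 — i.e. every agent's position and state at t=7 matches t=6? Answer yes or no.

t=1: a0@(0,0):A a1@(0,3):B a2@(0,4):A a3@(0,1):A a4@(1,2):A a5@(0,5):A a6@(1,1):A a7@(1,0):B a8@(1,4):A a9@(2,0):B
t=2: a0@(0,0):A a1@(0,2):B a2@(0,4):A a3@(0,1):A a4@(1,2):A a5@(0,5):A a6@(1,3):A a7@(1,5):B a8@(1,4):A a9@(2,1):B
t=3: a0@(0,0):A a1@(0,3):B a2@(0,4):A a3@(0,1):A a4@(1,0):A a5@(0,5):A a6@(1,3):A a7@(1,1):B a8@(1,4):A a9@(2,0):B
t=4: a0@(0,0):A a1@(0,2):B a2@(0,4):A a3@(0,1):A a4@(1,2):A a5@(0,5):A a6@(1,3):A a7@(1,5):B a8@(1,4):A a9@(2,1):B
t=5: a0@(0,0):A a1@(0,3):B a2@(0,4):A a3@(0,1):A a4@(1,0):A a5@(0,5):A a6@(1,3):A a7@(1,1):B a8@(1,4):A a9@(2,0):B
t=6: a0@(0,0):A a1@(0,2):B a2@(0,4):A a3@(0,1):A a4@(1,2):A a5@(0,5):A a6@(1,3):A a7@(1,5):B a8@(1,4):A a9@(2,1):B
t=7: a0@(0,0):A a1@(0,3):B a2@(0,4):A a3@(0,1):A a4@(1,0):A a5@(0,5):A a6@(1,3):A a7@(1,1):B a8@(1,4):A a9@(2,0):B

no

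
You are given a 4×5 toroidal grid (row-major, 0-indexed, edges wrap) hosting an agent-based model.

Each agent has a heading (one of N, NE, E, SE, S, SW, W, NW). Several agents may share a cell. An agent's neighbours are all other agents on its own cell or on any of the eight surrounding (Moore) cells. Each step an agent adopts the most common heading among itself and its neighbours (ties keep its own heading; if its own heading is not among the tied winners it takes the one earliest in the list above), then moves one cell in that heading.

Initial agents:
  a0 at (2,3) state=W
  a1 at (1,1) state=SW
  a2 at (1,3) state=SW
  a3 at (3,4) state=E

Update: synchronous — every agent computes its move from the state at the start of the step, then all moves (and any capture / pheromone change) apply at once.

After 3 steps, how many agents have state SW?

t=1: a0@(2,2):W a1@(2,0):SW a2@(2,2):SW a3@(3,0):E
t=2: a0@(2,1):W a1@(3,4):SW a2@(3,1):SW a3@(3,1):E
t=3: a0@(2,0):W a1@(0,3):SW a2@(0,0):SW a3@(3,2):E

2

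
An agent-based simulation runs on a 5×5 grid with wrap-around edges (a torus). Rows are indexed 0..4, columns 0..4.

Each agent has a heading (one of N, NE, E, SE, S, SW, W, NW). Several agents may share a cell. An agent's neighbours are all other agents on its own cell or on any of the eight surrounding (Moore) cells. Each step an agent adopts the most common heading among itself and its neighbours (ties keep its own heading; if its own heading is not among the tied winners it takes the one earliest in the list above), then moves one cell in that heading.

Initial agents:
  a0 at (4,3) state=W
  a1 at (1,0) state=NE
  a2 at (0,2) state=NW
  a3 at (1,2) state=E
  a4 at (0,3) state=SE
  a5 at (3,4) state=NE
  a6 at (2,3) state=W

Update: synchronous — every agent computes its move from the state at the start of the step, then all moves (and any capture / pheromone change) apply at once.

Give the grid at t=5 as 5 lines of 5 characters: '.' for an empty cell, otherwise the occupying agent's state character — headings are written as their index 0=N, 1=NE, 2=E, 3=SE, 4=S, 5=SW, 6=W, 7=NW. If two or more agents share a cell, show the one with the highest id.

.....
..2..
...6.
..6.6
...66

t=1: a0@(4,2):W a1@(0,1):NE a2@(4,1):NW a3@(1,3):E a4@(1,4):SE a5@(3,3):W a6@(2,2):W
t=2: a0@(4,1):W a1@(4,2):NE a2@(3,0):NW a3@(1,4):E a4@(2,0):SE a5@(3,2):W a6@(2,1):W
t=3: a0@(4,0):W a1@(4,1):W a2@(3,4):W a3@(1,0):E a4@(3,1):SE a5@(3,1):W a6@(2,0):W
t=4: a0@(4,4):W a1@(4,0):W a2@(3,3):W a3@(1,1):E a4@(3,0):W a5@(3,0):W a6@(2,4):W
t=5: a0@(4,3):W a1@(4,4):W a2@(3,2):W a3@(1,2):E a4@(3,4):W a5@(3,4):W a6@(2,3):W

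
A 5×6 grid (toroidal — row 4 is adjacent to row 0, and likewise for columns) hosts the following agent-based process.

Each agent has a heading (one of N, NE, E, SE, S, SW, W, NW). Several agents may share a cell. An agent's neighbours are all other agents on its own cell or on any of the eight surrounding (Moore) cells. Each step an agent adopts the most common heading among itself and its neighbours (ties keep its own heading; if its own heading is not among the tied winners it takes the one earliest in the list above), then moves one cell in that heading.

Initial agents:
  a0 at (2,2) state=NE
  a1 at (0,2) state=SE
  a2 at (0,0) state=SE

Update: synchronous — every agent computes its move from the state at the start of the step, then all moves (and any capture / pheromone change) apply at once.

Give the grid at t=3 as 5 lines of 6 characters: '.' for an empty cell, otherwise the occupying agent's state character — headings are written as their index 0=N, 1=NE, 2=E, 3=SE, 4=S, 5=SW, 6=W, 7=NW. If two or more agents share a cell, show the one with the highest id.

t=1: a0@(1,3):NE a1@(1,3):SE a2@(1,1):SE
t=2: a0@(0,4):NE a1@(2,4):SE a2@(2,2):SE
t=3: a0@(4,5):NE a1@(3,5):SE a2@(3,3):SE

......
......
......
...3.3
.....1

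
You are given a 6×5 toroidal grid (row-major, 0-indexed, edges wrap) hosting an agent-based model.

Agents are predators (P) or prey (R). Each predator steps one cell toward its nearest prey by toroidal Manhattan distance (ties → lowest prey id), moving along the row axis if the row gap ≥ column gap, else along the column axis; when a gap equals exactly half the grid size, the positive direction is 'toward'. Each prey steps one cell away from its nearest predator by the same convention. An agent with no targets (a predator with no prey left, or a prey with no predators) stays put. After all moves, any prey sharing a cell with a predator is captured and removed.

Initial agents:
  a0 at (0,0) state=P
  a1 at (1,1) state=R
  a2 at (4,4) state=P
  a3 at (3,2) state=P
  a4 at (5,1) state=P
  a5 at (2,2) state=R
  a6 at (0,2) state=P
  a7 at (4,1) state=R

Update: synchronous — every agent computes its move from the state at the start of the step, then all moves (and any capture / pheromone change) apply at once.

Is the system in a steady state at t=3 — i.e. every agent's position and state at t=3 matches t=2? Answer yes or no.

yes

t=1: a0@(1,0):P a1@(2,1):R a2@(4,0):P a3@(2,2):P a4@(4,1):P a6@(1,2):P a7@(3,1):R
t=2: a0@(2,0):P a2@(3,0):P a3@(2,1):P a4@(3,1):P a6@(2,2):P
t=3: (unchanged — steady state)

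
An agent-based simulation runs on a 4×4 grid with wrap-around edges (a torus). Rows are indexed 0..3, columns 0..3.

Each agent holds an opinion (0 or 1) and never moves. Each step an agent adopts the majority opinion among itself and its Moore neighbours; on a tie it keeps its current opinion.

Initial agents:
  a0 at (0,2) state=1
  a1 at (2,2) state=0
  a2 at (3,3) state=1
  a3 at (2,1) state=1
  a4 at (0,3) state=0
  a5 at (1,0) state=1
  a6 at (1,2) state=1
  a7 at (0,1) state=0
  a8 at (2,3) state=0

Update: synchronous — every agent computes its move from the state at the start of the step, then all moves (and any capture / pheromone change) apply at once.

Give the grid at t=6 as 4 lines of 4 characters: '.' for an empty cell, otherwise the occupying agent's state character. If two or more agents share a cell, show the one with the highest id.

.111
1.1.
.111
...1

t=1: a0@(0,2):1 a1@(2,2):1 a2@(3,3):0 a3@(2,1):1 a4@(0,3):1 a5@(1,0):0 a6@(1,2):0 a7@(0,1):1 a8@(2,3):1
t=2: a0@(0,2):1 a1@(2,2):1 a2@(3,3):1 a3@(2,1):1 a4@(0,3):0 a5@(1,0):1 a6@(1,2):1 a7@(0,1):1 a8@(2,3):0
t=3: a0@(0,2):1 a1@(2,2):1 a2@(3,3):1 a3@(2,1):1 a4@(0,3):1 a5@(1,0):1 a6@(1,2):1 a7@(0,1):1 a8@(2,3):1
t=4: (unchanged — steady state)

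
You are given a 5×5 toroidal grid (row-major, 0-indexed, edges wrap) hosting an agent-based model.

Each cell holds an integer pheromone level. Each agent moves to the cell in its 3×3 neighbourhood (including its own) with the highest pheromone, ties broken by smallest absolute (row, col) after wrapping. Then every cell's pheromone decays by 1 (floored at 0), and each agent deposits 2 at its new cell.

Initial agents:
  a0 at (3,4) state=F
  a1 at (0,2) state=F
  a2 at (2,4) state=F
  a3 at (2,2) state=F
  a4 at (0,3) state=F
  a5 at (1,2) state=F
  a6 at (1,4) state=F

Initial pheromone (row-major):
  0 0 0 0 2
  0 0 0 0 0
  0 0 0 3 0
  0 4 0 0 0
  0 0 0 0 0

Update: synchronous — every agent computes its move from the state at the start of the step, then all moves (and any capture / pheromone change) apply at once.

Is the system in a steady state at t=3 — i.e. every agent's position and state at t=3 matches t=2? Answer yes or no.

t=1: a0@(2,3) a1@(0,1) a2@(2,3) a3@(3,1) a4@(0,4) a5@(2,3) a6@(2,3) | pheromone: 0 2 0 0 3 / 0 0 0 0 0 / 0 0 0 10 0 / 0 5 0 0 0 / 0 0 0 0 0
t=2: a0@(2,3) a1@(0,1) a2@(2,3) a3@(3,1) a4@(0,4) a5@(2,3) a6@(2,3) | pheromone: 0 3 0 0 4 / 0 0 0 0 0 / 0 0 0 17 0 / 0 6 0 0 0 / 0 0 0 0 0
t=3: a0@(2,3) a1@(0,1) a2@(2,3) a3@(3,1) a4@(0,4) a5@(2,3) a6@(2,3) | pheromone: 0 4 0 0 5 / 0 0 0 0 0 / 0 0 0 24 0 / 0 7 0 0 0 / 0 0 0 0 0

yes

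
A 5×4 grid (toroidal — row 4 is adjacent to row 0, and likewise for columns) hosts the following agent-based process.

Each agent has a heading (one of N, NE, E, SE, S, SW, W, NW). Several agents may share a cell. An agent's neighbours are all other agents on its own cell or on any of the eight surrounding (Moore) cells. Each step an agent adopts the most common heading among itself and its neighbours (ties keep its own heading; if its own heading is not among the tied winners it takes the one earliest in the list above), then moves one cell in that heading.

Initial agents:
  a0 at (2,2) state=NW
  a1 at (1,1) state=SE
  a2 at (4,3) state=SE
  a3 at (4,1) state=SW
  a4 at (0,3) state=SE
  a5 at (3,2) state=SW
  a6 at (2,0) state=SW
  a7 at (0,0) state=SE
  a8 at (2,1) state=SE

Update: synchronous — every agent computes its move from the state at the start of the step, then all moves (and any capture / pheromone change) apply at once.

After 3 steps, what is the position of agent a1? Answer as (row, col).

t=1: a0@(3,3):SE a1@(2,2):SE a2@(0,0):SE a3@(0,0):SW a4@(1,0):SE a5@(4,1):SW a6@(3,1):SE a7@(1,1):SE a8@(3,2):SE
t=2: a0@(4,0):SE a1@(3,3):SE a2@(1,1):SE a3@(1,1):SE a4@(2,1):SE a5@(0,2):SE a6@(4,2):SE a7@(2,2):SE a8@(4,3):SE
t=3: a0@(0,1):SE a1@(4,0):SE a2@(2,2):SE a3@(2,2):SE a4@(3,2):SE a5@(1,3):SE a6@(0,3):SE a7@(3,3):SE a8@(0,0):SE

(4, 0)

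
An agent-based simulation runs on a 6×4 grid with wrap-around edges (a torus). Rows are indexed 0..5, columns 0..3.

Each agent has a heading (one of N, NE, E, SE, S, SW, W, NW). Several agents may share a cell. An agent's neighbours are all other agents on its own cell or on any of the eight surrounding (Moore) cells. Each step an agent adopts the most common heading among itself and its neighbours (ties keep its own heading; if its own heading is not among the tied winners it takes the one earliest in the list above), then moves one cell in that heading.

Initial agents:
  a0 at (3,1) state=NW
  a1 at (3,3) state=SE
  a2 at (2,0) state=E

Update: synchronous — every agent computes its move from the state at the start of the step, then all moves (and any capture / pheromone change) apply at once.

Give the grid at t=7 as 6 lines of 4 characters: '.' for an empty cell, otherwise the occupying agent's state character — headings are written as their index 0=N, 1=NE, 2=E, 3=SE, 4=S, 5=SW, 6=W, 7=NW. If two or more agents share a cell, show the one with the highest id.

....
....
..72
....
..3.
....

t=1: a0@(2,0):NW a1@(4,0):SE a2@(2,1):E
t=2: a0@(1,3):NW a1@(5,1):SE a2@(2,2):E
t=3: a0@(0,2):NW a1@(0,2):SE a2@(2,3):E
t=4: a0@(5,1):NW a1@(1,3):SE a2@(2,0):E
t=5: a0@(4,0):NW a1@(2,0):SE a2@(2,1):E
t=6: a0@(3,3):NW a1@(3,1):SE a2@(2,2):E
t=7: a0@(2,2):NW a1@(4,2):SE a2@(2,3):E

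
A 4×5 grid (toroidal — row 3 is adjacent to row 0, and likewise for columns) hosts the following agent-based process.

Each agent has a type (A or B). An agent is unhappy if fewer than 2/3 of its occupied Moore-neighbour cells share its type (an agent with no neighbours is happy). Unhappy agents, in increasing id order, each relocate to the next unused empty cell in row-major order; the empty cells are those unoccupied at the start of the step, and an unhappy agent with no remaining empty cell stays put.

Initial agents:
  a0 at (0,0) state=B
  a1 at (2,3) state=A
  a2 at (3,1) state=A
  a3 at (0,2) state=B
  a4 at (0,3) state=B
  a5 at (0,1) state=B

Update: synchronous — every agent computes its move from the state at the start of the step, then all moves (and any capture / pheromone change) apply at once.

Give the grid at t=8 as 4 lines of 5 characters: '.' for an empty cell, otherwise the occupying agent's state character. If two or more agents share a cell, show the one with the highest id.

t=1: a0@(0,4):B a1@(2,3):A a2@(1,0):A a3@(0,2):B a4@(0,3):B a5@(0,1):B
t=2: a0@(0,0):B a1@(2,3):A a2@(1,1):A a3@(0,2):B a4@(0,3):B a5@(1,2):B
t=3: a0@(0,1):B a1@(0,4):A a2@(1,0):A a3@(0,2):B a4@(0,3):B a5@(1,3):B
t=4: a0@(0,0):B a1@(1,1):A a2@(1,2):A a3@(0,2):B a4@(0,3):B a5@(1,3):B
t=5: a0@(0,1):B a1@(0,4):A a2@(1,0):A a3@(1,4):B a4@(0,3):B a5@(1,3):B
t=6: a0@(0,0):B a1@(0,2):A a2@(1,1):A a3@(1,2):B a4@(0,3):B a5@(1,3):B
t=7: a0@(0,1):B a1@(0,4):A a2@(1,0):A a3@(1,4):B a4@(0,3):B a5@(1,3):B
t=8: a0@(0,0):B a1@(0,2):A a2@(1,1):A a3@(1,2):B a4@(0,3):B a5@(1,3):B

B.AB.
.ABB.
.....
.....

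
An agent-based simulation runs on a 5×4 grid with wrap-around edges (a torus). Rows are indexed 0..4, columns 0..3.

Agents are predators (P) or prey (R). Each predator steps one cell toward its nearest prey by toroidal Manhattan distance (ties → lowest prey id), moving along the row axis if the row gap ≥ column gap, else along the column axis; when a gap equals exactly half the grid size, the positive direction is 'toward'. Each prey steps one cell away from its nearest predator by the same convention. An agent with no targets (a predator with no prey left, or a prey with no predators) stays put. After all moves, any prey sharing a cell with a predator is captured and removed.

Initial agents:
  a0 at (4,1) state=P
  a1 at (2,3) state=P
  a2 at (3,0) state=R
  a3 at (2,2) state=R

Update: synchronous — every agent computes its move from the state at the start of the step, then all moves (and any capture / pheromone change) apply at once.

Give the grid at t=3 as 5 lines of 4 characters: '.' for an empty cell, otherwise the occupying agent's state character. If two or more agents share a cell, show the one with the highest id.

RR..
.P..
....
....
....

t=1: a0@(3,1):P a1@(2,2):P a2@(2,0):R a3@(2,1):R
t=2: a0@(2,1):P a1@(2,1):P a2@(1,0):R a3@(1,1):R
t=3: a0@(1,1):P a1@(1,1):P a2@(0,0):R a3@(0,1):R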